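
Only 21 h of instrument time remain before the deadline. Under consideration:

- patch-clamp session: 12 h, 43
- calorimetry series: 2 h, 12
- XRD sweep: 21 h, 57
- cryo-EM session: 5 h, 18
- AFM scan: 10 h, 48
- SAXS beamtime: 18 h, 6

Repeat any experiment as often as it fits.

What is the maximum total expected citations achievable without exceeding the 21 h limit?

120

Best packing: 10×calorimetry series — 20 h, 120 total.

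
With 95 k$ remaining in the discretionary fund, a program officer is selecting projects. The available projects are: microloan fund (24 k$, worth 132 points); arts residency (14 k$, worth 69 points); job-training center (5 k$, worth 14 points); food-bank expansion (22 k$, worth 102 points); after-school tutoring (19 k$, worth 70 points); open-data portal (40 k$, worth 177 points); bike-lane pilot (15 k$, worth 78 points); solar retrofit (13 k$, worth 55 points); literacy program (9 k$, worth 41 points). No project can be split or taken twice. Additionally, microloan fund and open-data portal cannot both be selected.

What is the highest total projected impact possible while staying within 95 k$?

Density check — microloan fund 5.50, bike-lane pilot 5.20, arts residency 4.93, food-bank expansion 4.64 are the best per k$.
Filling by ratio: microloan fund + arts residency + job-training center + food-bank expansion + bike-lane pilot + literacy program for 436, with 6 k$ left unused.
Dropping job-training center and literacy program frees 14 k$; slotting in after-school tutoring (19 k$) lifts the total to 451 at 94 k$.
Next best is microloan fund + arts residency + job-training center + food-bank expansion + bike-lane pilot + solar retrofit at 450 (93 k$) — short by 1.

451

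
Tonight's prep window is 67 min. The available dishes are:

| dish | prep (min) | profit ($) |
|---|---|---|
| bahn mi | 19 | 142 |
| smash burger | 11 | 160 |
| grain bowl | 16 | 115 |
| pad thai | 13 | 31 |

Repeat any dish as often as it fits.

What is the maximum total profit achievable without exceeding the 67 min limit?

The ratio ordering already packs tightly: 6×smash burger, 66 min, 960.
The spare 1 min is too small for any remaining dish, and no exchange beats 960.

960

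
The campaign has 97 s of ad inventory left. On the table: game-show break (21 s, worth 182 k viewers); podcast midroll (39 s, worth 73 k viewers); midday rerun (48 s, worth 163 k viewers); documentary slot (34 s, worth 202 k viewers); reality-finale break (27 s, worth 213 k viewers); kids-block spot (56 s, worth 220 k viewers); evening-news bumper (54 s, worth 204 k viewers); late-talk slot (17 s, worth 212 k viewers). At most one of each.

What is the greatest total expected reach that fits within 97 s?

627

Greedy by ratio would take game-show break + reality-finale break + late-talk slot: 65 s used, total 607.
Replace game-show break with documentary slot: the trade gains 20 net, giving 627 at 78 s.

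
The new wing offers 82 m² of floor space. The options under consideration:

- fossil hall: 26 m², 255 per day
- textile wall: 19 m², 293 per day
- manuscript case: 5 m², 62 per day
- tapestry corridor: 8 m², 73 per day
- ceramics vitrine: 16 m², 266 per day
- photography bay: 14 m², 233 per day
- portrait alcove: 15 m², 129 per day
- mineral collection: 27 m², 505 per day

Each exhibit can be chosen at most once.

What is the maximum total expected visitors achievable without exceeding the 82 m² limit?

1359

Textile wall + manuscript case + ceramics vitrine + photography bay + mineral collection uses 81 of the 82 m² and totals 1359.
Runner-up textile wall + ceramics vitrine + photography bay + mineral collection tops out at 1297.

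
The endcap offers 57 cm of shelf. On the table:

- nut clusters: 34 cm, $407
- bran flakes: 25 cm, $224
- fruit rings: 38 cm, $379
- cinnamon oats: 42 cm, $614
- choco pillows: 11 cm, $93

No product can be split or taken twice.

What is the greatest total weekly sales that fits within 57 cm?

By weekly sales per cm: cinnamon oats 14.62, nut clusters 11.97, fruit rings 9.97, bran flakes 8.96 lead.
Taking cinnamon oats + choco pillows: 53 cm used, 707 in weekly sales.
An exhaustive check of the 32 subsets confirms 707.

707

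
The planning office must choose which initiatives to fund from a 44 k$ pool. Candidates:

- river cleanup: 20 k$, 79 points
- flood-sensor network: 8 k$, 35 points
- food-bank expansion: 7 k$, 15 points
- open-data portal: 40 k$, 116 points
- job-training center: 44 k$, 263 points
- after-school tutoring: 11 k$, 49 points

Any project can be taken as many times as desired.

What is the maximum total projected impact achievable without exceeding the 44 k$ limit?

The ratio ordering already packs tightly: job-training center, 44 k$, 263.
Every other selection either busts 44 k$ or fails to beat 263.

263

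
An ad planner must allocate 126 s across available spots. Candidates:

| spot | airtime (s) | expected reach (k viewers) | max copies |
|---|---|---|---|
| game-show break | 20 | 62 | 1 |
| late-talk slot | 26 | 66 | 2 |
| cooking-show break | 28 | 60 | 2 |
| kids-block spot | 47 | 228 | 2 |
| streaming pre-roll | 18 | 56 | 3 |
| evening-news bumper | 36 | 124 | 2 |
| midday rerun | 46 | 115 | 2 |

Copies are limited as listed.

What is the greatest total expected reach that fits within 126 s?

By expected reach per s: kids-block spot 4.85, evening-news bumper 3.44, streaming pre-roll 3.11, game-show break 3.10 lead.
The ratio heuristic lands on 2×kids-block spot + streaming pre-roll (512) but leaves 14 s idle.
Replace streaming pre-roll with late-talk slot: the trade gains 10 net, giving 522 at 120 s.

522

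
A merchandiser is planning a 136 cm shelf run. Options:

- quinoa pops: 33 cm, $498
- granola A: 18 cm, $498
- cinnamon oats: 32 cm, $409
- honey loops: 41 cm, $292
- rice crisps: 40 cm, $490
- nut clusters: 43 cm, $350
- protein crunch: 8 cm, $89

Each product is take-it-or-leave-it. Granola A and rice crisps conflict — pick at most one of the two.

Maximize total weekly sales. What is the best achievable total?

Ranking by ratio (weekly sales/cm): granola A 27.67, quinoa pops 15.09, cinnamon oats 12.78, rice crisps 12.25.
Best packing: quinoa pops + granola A + cinnamon oats + nut clusters + protein crunch — 134 cm, 1844 total.

1844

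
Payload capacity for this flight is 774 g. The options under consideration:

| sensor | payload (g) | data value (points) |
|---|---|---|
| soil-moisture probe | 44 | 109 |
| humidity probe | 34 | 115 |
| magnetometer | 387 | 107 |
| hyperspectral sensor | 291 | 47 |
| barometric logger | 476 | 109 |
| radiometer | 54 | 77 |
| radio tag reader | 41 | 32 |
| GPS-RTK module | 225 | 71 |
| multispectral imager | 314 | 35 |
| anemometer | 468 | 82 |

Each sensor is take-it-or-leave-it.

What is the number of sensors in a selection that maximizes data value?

Optimal total is 479.
soil-moisture probe + humidity probe + magnetometer + radiometer + GPS-RTK module hits 479 at 744 g.
Every optimal selection uses 5 sensors.

5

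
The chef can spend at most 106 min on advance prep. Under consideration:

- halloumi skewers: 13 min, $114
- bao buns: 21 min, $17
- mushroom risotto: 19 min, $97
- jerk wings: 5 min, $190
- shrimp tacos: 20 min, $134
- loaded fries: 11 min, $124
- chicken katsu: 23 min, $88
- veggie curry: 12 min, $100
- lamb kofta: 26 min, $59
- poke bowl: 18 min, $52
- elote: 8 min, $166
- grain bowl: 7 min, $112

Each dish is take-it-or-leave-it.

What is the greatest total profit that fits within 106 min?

Taking halloumi skewers + mushroom risotto + jerk wings + shrimp tacos + loaded fries + veggie curry + elote + grain bowl: 95 min used, 1037 in profit.
No other feasible combination exceeds 1037.

1037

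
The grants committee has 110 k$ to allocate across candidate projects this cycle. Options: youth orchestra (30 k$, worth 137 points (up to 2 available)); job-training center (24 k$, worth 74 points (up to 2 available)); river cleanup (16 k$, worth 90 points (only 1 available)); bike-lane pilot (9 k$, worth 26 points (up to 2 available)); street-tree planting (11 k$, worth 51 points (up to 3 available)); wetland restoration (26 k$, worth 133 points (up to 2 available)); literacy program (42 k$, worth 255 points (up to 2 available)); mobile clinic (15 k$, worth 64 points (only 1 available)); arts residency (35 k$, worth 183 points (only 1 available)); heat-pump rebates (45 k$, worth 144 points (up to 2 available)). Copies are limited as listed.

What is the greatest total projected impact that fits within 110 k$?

643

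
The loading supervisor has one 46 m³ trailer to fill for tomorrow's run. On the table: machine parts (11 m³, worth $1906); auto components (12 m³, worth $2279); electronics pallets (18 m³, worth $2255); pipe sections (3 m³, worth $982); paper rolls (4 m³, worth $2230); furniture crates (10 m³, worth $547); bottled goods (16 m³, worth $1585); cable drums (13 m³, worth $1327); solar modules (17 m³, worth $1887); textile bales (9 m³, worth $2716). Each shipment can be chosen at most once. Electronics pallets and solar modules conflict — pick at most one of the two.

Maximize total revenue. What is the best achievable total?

10462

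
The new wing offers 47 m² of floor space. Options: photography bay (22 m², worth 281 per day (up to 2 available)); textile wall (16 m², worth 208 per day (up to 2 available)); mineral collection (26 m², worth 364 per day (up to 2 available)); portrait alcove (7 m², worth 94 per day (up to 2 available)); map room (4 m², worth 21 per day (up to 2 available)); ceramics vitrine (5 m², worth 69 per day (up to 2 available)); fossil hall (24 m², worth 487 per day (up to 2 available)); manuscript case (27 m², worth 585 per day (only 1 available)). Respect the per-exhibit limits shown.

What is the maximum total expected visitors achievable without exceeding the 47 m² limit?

By expected visitors per m²: manuscript case 21.67, fossil hall 20.29, mineral collection 14.00, ceramics vitrine 13.80 lead.
Taking the top-ratio exhibits first gives portrait alcove + 2×ceramics vitrine + manuscript case for 817 (44 m²).
The 5 m² tied up in ceramics vitrine is better spent on portrait alcove — total rises to 842 (46 m²).
Nothing else within 47 m² beats 842.

842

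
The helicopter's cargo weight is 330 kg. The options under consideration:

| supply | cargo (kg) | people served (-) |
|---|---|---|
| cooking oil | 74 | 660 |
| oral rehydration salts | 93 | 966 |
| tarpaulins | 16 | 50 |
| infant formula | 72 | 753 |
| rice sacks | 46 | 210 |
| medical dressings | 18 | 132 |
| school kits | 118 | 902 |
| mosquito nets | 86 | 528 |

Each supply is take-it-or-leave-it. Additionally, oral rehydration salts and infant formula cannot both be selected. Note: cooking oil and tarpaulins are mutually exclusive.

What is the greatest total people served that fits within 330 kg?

2660

Cooking oil + oral rehydration salts + medical dressings + school kits uses 303 of the 330 kg and totals 2660.
Runner-up cooking oil + infant formula + rice sacks + medical dressings + school kits tops out at 2657.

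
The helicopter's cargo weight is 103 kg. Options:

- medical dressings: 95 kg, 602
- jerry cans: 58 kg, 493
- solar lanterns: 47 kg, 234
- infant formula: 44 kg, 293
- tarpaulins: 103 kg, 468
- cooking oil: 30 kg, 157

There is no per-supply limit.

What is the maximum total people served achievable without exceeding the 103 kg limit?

Jerry cans + infant formula uses 102 of the 103 kg and totals 786.
That's the maximum — no swap from here does better than 786.

786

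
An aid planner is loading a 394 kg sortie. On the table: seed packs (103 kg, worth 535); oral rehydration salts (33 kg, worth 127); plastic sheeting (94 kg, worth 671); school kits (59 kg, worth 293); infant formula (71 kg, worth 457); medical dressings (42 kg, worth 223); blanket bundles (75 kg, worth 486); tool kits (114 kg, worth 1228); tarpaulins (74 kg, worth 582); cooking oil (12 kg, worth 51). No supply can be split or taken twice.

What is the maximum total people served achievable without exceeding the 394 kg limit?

3094

By people served per kg: tool kits 10.77, tarpaulins 7.86, plastic sheeting 7.14, blanket bundles 6.48 lead.
A density-first pass picks plastic sheeting + blanket bundles + tool kits + tarpaulins + cooking oil — 3018 at 369 kg.
Dropping cooking oil frees 12 kg; slotting in oral rehydration salts (33 kg) lifts the total to 3094 at 390 kg.
An exhaustive check of the 1024 subsets confirms 3094.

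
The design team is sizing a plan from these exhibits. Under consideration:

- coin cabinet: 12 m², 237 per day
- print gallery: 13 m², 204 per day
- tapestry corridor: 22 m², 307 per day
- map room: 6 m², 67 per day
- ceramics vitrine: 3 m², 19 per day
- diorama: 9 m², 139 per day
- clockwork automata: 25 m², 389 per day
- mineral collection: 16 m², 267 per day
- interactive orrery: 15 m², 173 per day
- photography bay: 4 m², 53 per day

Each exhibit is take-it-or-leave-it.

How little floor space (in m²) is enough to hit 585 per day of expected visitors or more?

Look for the lowest-floor combination reaching 585.
coin cabinet + print gallery + ceramics vitrine + diorama: 599 expected visitors at 37 m².
Below 37 m² the best achievable stays under 585.

37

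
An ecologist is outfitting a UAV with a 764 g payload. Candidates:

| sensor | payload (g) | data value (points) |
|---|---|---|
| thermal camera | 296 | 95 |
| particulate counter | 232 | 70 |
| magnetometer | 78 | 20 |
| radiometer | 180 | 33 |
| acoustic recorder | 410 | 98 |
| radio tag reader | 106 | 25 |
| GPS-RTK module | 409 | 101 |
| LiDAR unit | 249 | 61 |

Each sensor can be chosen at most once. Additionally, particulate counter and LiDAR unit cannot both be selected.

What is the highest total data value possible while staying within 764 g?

210

By data value per g: thermal camera 0.32, particulate counter 0.30, magnetometer 0.26 lead.
Thermal camera + particulate counter + magnetometer + radio tag reader uses 712 of the 764 g and totals 210.
The closest alternative, thermal camera + magnetometer + radio tag reader + LiDAR unit, reaches only 201.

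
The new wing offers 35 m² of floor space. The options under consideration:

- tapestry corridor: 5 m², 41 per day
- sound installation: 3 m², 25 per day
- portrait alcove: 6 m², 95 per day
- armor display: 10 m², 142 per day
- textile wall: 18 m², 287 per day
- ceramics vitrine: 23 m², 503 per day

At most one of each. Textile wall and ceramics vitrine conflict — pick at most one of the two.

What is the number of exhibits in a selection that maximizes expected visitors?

Best achievable expected visitors is 645.
For example armor display + ceramics vitrine achieves it, using 33 m².
Every optimal selection uses 2 exhibits.

2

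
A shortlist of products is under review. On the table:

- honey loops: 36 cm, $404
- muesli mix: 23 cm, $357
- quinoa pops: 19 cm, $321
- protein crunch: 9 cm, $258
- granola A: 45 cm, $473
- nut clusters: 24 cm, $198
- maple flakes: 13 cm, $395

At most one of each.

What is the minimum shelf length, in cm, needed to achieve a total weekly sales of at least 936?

Need the lightest bundle worth ≥ 936.
quinoa pops + protein crunch + maple flakes reaches 974 using 41 cm.
Below 41 cm the best achievable stays under 936.

41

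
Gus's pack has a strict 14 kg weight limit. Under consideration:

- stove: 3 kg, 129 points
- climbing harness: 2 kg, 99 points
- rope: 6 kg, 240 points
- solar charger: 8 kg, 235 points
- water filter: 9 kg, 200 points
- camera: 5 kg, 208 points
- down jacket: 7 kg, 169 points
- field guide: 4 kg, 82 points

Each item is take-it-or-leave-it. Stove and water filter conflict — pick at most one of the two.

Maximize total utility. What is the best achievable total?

Ranking by ratio (utility/kg): climbing harness 49.50, stove 43.00, camera 41.60, rope 40.00.
Taking the top-ratio items first gives stove + climbing harness + camera + field guide for 518 (14 kg).
Dropping climbing harness and field guide frees 6 kg; slotting in rope (6 kg) lifts the total to 577 at 14 kg.

577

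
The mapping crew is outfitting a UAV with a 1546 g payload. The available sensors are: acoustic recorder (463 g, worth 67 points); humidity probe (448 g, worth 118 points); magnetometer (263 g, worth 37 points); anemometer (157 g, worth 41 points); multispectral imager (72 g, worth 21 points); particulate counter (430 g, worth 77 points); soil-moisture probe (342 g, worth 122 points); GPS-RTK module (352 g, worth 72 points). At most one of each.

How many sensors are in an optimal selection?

5

The maximum data value within 1546 g is 379.
For example humidity probe + anemometer + multispectral imager + particulate counter + soil-moisture probe achieves it, using 1449 g.
Every optimal selection uses 5 sensors.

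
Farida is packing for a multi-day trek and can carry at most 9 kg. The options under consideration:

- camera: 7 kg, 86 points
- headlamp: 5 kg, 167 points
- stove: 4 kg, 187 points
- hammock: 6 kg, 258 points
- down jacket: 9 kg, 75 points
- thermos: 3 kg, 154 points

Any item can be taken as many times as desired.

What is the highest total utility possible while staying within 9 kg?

Density check — thermos 51.33, stove 46.75, hammock 43.00 are the best per kg.
Best packing: 3×thermos — 9 kg, 462 total.

462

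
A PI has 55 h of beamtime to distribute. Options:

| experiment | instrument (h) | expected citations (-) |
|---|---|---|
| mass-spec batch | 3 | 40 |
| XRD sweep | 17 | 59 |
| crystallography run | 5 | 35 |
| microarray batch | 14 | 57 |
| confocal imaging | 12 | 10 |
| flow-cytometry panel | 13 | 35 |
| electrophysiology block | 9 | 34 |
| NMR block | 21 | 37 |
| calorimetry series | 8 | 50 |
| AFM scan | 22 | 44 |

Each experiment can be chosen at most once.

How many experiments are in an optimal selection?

6

Optimal total is 253.
One optimal bundle: mass-spec batch + XRD sweep + crystallography run + flow-cytometry panel + electrophysiology block + calorimetry series (55 h).
Any selection reaching 253 contains exactly 6 experiments.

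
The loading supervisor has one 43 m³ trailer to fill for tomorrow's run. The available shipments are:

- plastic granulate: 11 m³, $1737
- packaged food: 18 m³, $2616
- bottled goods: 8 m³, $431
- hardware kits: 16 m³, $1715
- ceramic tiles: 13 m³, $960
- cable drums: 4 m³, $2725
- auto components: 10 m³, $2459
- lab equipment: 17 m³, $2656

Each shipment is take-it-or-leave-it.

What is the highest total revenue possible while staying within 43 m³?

The ratio ordering already packs tightly: plastic granulate + cable drums + auto components + lab equipment, 42 m³, 9577.
Every other selection either busts 43 m³ or fails to beat 9577.

9577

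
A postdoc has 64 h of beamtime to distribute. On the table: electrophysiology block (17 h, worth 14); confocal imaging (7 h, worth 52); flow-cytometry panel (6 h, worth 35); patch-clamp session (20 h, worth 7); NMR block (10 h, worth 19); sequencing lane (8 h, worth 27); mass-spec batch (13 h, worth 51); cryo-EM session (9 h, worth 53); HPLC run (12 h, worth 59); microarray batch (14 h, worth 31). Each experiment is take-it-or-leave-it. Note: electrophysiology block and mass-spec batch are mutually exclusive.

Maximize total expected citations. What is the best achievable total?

The ratio heuristic lands on confocal imaging + flow-cytometry panel + sequencing lane + mass-spec batch + cryo-EM session + HPLC run (277) but leaves 9 h idle.
Replace sequencing lane with microarray batch: the trade gains 4 net, giving 281 at 61 h.
No other feasible combination exceeds 281.

281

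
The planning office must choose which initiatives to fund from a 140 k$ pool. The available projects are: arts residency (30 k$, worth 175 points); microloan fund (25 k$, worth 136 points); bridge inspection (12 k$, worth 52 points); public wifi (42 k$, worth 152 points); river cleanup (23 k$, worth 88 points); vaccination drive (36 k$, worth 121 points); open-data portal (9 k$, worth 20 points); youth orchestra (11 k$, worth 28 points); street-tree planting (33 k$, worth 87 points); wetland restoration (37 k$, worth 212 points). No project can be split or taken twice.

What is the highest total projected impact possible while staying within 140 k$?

696

The ratio heuristic lands on arts residency + microloan fund + bridge inspection + river cleanup + youth orchestra + wetland restoration (691) but leaves 2 k$ idle.
Dropping river cleanup and youth orchestra frees 34 k$; slotting in vaccination drive (36 k$) lifts the total to 696 at 140 k$.
Next best is arts residency + microloan fund + bridge inspection + river cleanup + youth orchestra + wetland restoration at 691 (138 k$) — short by 5.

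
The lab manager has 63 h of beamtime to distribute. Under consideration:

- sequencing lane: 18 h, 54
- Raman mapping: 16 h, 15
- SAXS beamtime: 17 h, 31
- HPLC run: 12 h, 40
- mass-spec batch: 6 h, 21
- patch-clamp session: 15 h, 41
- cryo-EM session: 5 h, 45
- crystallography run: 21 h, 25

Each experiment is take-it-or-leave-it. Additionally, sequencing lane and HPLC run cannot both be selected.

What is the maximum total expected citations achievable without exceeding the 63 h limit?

Ranking by ratio (expected citations/h): cryo-EM session 9.00, mass-spec batch 3.50, HPLC run 3.33, sequencing lane 3.00.
Sequencing lane + SAXS beamtime + mass-spec batch + patch-clamp session + cryo-EM session uses 61 of the 63 h and totals 192.

192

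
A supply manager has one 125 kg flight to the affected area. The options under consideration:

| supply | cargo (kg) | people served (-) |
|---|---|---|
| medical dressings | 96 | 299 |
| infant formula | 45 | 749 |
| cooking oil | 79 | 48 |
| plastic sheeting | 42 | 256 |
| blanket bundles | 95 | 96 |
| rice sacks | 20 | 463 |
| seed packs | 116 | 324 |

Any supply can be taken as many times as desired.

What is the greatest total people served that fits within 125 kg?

Taking 6×rice sacks: 120 kg used, 2778 in people served.
No other feasible combination exceeds 2778.

2778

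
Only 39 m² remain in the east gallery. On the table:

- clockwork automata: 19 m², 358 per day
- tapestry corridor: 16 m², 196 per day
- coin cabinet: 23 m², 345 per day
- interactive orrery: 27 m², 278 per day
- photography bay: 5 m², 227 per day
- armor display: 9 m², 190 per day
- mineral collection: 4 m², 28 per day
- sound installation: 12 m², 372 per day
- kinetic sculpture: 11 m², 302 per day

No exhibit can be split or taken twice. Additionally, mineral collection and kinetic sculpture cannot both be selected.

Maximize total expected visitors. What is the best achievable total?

Taking photography bay + armor display + sound installation + kinetic sculpture: 37 m² used, 1091 in expected visitors.
Every other selection either busts 39 m² or breaks a pairing rule or fails to beat 1091.

1091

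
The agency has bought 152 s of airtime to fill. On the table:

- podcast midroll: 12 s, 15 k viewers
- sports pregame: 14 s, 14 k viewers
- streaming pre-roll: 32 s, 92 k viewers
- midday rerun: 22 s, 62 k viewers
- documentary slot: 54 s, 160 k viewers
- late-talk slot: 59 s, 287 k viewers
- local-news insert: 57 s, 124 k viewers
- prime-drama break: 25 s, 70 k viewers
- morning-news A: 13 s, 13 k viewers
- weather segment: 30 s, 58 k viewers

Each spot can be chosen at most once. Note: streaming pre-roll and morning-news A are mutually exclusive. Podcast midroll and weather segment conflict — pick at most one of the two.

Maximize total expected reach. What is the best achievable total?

Best packing: streaming pre-roll + documentary slot + late-talk slot — 145 s, 539 total.
Next best is podcast midroll + documentary slot + late-talk slot + prime-drama break at 532 (150 s) — short by 7.

539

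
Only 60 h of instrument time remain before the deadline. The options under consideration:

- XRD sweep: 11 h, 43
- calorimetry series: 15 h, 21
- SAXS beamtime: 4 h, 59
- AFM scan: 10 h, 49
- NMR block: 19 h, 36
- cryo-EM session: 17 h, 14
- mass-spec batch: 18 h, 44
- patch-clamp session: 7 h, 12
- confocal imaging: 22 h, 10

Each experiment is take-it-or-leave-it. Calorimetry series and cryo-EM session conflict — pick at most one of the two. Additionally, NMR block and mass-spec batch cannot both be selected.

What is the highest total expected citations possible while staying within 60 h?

By expected citations per h: SAXS beamtime 14.75, AFM scan 4.90, XRD sweep 3.91, mass-spec batch 2.44 lead.
The ratio heuristic lands on XRD sweep + SAXS beamtime + AFM scan + mass-spec batch + patch-clamp session (207) but leaves 10 h idle.
Dropping patch-clamp session frees 7 h; slotting in calorimetry series (15 h) lifts the total to 216 at 58 h.

216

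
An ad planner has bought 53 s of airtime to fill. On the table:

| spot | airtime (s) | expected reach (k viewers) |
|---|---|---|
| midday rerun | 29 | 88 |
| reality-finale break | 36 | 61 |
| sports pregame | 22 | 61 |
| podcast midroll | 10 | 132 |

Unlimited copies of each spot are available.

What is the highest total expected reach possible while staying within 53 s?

660

By expected reach per s: podcast midroll 13.20, midday rerun 3.03, sports pregame 2.77, reality-finale break 1.69 lead.
The ratio ordering already packs tightly: 5×podcast midroll, 50 s, 660.
The spare 3 s is too small for any remaining spot, and no exchange beats 660.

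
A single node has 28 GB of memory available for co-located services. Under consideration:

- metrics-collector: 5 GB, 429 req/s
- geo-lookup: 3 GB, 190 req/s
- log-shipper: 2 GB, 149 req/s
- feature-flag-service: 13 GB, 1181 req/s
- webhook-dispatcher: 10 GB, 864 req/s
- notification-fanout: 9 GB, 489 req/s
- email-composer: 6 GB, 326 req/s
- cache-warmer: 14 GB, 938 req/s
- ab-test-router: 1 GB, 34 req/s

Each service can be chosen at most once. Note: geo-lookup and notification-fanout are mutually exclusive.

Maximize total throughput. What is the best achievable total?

2474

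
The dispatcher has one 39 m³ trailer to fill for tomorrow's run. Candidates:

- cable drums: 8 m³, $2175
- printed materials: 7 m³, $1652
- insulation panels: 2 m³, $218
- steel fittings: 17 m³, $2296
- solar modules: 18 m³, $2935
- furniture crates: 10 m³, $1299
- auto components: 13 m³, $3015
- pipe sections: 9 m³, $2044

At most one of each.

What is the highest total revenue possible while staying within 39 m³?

9104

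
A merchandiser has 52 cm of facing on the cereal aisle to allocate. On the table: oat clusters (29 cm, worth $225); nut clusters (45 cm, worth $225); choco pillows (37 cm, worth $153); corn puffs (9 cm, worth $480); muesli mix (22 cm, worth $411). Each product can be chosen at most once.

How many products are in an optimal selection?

2

The maximum weekly sales within 52 cm is 891.
For example corn puffs + muesli mix achieves it, using 31 cm.
Every optimal selection uses 2 products.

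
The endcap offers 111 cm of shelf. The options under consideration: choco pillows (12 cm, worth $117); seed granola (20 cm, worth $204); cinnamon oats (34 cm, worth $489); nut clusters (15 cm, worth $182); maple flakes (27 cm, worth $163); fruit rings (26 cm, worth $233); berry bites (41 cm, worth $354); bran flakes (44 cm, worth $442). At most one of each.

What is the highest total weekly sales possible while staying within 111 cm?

Taking the top-ratio products first gives choco pillows + seed granola + cinnamon oats + nut clusters + fruit rings for 1225 (107 cm).
Dropping nut clusters and fruit rings frees 41 cm; slotting in bran flakes (44 cm) lifts the total to 1252 at 110 cm.
The closest alternative, choco pillows + cinnamon oats + nut clusters + bran flakes, reaches only 1230.

1252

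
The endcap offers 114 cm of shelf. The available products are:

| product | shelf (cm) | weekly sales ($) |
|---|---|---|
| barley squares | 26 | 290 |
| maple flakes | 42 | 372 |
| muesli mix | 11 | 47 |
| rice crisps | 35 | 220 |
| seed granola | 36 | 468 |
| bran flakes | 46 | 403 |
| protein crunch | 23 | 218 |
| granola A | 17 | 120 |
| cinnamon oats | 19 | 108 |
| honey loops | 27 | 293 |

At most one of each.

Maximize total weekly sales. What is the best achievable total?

Barley squares + seed granola + protein crunch + honey loops uses 112 of the 114 cm and totals 1269.
That's the maximum — no swap from here does better than 1269.

1269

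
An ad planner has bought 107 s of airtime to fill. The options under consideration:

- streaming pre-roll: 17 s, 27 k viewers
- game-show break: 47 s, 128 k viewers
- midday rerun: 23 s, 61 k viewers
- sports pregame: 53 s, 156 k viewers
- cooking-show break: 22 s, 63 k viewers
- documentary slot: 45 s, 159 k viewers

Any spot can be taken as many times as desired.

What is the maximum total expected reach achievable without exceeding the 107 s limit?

The ratio ordering already packs tightly: streaming pre-roll + 2×documentary slot, 107 s, 345.
That's the maximum — no swap from here does better than 345.

345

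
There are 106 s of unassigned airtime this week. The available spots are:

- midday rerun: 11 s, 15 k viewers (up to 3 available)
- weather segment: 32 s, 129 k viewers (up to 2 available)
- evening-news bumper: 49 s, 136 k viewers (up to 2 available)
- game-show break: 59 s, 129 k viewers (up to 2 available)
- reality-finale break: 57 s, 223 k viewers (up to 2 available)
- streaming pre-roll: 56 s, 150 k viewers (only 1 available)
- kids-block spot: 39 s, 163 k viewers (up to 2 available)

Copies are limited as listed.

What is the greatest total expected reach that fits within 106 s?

421

The ratio heuristic lands on 2×midday rerun + 2×kids-block spot (356) but leaves 6 s idle.
The 61 s tied up in 2×midday rerun and kids-block spot is better spent on 2×weather segment — total rises to 421 (103 s).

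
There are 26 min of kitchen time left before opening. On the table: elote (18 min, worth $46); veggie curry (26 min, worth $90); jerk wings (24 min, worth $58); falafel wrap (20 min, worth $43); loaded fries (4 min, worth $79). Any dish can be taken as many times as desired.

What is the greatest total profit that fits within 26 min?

Density check — loaded fries 19.75, veggie curry 3.46, elote 2.56, jerk wings 2.42 are the best per min.
6×loaded fries uses 24 of the 26 min and totals 474.
Nothing else within 26 min beats 474.

474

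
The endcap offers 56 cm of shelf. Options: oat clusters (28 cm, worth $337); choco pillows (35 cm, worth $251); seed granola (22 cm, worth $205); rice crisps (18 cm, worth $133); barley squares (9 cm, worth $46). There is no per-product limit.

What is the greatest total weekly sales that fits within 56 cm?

Ranking by ratio (weekly sales/cm): oat clusters 12.04, seed granola 9.32, rice crisps 7.39.
Taking 2×oat clusters: 56 cm used, 674 in weekly sales.
Every other selection either busts 56 cm or fails to beat 674.

674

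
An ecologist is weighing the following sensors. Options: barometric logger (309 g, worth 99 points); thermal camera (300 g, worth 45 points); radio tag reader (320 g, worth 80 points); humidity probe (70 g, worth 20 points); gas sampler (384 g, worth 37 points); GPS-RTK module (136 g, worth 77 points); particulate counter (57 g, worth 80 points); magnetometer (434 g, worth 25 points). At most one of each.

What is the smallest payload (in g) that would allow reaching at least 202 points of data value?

Look for the lowest-payload combination reaching 202.
Taking thermal camera + GPS-RTK module + particulate counter gives 202 (≥ 202) for 493 g.
Any bundle with less than 493 g falls short of 202.

493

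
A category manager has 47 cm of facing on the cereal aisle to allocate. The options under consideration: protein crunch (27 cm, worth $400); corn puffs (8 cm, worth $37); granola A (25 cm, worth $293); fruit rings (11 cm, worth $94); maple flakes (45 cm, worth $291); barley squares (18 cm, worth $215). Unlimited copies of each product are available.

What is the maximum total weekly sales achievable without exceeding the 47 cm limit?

Density check — protein crunch 14.81, barley squares 11.94, granola A 11.72 are the best per cm.
Best packing: protein crunch + barley squares — 45 cm, 615 total.
No other feasible combination exceeds 615.

615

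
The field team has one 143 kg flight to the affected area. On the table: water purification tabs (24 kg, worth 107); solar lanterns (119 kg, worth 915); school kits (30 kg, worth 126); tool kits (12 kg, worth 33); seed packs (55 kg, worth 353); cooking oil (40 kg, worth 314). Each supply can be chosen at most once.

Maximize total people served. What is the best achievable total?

The ratio heuristic lands on water purification tabs + tool kits + seed packs + cooking oil (807) but leaves 12 kg idle.
Dropping tool kits and seed packs and cooking oil frees 107 kg; slotting in solar lanterns (119 kg) lifts the total to 1022 at 143 kg.
The closest alternative, solar lanterns + tool kits, reaches only 948.

1022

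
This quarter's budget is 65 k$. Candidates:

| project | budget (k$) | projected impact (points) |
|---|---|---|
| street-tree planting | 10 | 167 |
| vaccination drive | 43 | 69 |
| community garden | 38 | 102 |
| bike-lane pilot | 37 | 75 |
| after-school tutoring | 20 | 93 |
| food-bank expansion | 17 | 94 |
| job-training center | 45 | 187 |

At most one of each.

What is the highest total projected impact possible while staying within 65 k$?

Taking the top-ratio projects first gives street-tree planting + after-school tutoring + food-bank expansion for 354 (47 k$).
Replace after-school tutoring with community garden: the trade gains 9 net, giving 363 at 65 k$.

363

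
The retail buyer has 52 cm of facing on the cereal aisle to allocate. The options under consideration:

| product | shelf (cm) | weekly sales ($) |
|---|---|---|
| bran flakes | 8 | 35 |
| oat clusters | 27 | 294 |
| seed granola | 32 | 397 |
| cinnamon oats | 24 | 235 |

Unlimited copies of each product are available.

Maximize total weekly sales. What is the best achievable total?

529

A density-first pass picks 2×bran flakes + seed granola — 467 at 48 cm.
The 48 cm tied up in 2×bran flakes and seed granola is better spent on oat clusters + cinnamon oats — total rises to 529 (51 cm).
The spare 1 cm is too small for any remaining product, and no exchange beats 529.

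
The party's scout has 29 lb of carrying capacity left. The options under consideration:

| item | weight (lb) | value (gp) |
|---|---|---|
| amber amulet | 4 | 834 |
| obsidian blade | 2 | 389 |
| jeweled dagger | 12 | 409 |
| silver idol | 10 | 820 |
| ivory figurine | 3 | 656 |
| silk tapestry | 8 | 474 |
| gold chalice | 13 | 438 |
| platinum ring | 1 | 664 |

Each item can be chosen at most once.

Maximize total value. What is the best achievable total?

3837

Amber amulet + obsidian blade + silver idol + ivory figurine + silk tapestry + platinum ring uses 28 of the 29 lb and totals 3837.
Nothing else within 29 lb beats 3837.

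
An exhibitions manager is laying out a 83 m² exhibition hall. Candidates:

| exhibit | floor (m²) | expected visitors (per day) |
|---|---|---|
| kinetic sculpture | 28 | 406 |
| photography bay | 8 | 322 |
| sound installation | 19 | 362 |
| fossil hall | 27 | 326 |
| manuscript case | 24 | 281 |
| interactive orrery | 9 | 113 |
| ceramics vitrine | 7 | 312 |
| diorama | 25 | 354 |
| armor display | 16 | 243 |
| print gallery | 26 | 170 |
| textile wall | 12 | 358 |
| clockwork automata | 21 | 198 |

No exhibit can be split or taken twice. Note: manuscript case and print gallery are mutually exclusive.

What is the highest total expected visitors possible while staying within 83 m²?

1873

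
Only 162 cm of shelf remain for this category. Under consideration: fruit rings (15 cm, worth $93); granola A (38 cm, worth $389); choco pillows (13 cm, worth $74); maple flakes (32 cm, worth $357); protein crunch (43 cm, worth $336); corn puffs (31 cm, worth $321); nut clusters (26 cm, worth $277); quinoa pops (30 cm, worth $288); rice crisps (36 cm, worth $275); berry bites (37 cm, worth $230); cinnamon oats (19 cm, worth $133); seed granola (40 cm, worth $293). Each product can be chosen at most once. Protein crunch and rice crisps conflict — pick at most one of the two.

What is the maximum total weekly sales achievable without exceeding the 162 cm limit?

Best packing: granola A + maple flakes + corn puffs + nut clusters + quinoa pops — 157 cm, 1632 total.
The spare 5 cm is too small for any remaining product, and no feasible exchange beats 1632.

1632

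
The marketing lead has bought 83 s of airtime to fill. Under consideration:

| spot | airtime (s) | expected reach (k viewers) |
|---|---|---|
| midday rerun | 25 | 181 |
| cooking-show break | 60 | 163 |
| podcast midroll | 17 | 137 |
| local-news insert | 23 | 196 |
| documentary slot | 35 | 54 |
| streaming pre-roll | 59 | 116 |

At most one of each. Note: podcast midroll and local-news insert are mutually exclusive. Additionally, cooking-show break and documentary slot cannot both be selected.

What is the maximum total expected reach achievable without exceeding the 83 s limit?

Ranking by ratio (expected reach/s): local-news insert 8.52, podcast midroll 8.06, midday rerun 7.24.
Midday rerun + local-news insert + documentary slot uses 83 of the 83 s and totals 431.
Runner-up midday rerun + local-news insert tops out at 377.

431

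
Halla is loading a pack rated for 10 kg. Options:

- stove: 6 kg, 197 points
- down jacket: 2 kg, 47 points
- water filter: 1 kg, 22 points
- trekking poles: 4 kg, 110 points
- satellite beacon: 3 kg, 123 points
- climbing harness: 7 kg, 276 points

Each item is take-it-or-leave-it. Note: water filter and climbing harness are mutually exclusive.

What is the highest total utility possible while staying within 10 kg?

399

Ranking by ratio (utility/kg): satellite beacon 41.00, climbing harness 39.43, stove 32.83.
Satellite beacon + climbing harness uses 10 of the 10 kg and totals 399.
Runner-up stove + water filter + satellite beacon tops out at 342.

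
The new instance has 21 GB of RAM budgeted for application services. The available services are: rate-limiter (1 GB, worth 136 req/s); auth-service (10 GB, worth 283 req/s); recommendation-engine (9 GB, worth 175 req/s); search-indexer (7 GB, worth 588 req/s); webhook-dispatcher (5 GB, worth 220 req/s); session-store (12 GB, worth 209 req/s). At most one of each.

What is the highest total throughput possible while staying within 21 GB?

1007

Filling by ratio: rate-limiter + search-indexer + webhook-dispatcher for 944, with 8 GB left unused.
Dropping webhook-dispatcher frees 5 GB; slotting in auth-service (10 GB) lifts the total to 1007 at 18 GB.
Runner-up recommendation-engine + search-indexer + webhook-dispatcher tops out at 983.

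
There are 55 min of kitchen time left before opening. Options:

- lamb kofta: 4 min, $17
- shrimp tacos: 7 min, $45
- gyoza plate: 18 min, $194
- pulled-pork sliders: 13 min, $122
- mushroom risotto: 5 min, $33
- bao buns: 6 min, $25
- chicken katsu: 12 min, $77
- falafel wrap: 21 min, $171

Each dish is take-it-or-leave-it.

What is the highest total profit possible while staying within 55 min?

Best packing: gyoza plate + pulled-pork sliders + falafel wrap — 52 min, 487 total.

487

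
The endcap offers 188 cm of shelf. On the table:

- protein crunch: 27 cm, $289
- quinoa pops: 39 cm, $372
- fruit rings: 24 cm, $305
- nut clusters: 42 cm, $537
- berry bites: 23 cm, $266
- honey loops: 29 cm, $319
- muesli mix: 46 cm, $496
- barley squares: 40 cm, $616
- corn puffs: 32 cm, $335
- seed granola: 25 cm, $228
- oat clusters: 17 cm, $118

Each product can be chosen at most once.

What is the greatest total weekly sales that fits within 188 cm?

2348

Greedy by ratio would take protein crunch + fruit rings + nut clusters + berry bites + honey loops + barley squares: 185 cm used, total 2332.
Replace honey loops with corn puffs: the trade gains 16 net, giving 2348 at 188 cm.
Nothing else within 188 cm beats 2348.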